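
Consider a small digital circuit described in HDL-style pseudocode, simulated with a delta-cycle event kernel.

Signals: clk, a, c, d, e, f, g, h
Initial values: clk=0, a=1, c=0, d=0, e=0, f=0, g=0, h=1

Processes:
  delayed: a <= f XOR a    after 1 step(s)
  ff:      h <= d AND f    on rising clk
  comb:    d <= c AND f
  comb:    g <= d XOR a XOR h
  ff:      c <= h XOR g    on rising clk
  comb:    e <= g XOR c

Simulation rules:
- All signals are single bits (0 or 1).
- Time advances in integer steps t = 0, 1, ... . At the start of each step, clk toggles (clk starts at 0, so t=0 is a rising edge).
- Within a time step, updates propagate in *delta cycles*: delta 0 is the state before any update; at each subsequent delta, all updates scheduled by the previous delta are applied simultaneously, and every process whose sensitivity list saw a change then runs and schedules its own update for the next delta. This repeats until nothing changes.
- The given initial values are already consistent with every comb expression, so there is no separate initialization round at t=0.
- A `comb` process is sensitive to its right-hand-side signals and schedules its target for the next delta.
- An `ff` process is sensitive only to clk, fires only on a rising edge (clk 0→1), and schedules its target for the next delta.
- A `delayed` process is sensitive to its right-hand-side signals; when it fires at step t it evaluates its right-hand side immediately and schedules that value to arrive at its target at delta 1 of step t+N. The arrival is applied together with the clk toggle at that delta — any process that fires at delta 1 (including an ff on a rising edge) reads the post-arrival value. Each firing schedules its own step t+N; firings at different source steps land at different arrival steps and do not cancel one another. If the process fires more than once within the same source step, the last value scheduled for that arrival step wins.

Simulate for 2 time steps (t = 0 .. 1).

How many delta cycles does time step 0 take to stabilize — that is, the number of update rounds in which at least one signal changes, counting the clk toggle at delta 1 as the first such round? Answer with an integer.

t=0 Δ0: c=0 clk=0 g=0 a=1 e=0 d=0 h=1 f=0
  Δ1: clk:0→1
  Δ2: c:0→1, h:1→0
  Δ3: g:0→1, e:0→1
  Δ4: e:1→0
  (4Δ to stable)
t=1 Δ0: c=1 clk=1 g=1 a=1 e=0 d=0 h=0 f=0
  Δ1: clk:1→0
  (1Δ to stable)

4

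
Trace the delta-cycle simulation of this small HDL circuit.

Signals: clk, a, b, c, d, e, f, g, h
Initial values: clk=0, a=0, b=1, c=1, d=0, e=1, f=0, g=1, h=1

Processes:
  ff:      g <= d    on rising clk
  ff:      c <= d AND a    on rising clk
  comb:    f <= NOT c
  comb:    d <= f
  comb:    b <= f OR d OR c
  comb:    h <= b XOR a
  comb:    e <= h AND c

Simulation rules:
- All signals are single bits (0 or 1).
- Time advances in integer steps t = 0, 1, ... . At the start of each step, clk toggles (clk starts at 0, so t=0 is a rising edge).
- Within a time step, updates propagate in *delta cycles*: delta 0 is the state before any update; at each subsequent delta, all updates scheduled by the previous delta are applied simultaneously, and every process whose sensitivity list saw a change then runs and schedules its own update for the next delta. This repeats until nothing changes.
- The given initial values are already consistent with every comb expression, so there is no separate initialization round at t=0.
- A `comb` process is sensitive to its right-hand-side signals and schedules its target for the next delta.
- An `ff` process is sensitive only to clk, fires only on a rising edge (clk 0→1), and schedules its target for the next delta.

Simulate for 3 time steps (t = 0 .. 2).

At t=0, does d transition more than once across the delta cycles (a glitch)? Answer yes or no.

t=0 Δ0: g=1 b=1 a=0 clk=0 h=1 c=1 e=1 d=0 f=0
  Δ1: clk:0→1
  Δ2: g:1→0, c:1→0
  Δ3: b:1→0, e:1→0, f:0→1
  Δ4: b:0→1, h:1→0, d:0→1
  Δ5: h:0→1
  (5Δ to stable)
t=1 Δ0: g=0 b=1 a=0 clk=1 h=1 c=0 e=0 d=1 f=1
  Δ1: clk:1→0
  (1Δ to stable)
t=2 Δ0: g=0 b=1 a=0 clk=0 h=1 c=0 e=0 d=1 f=1
  Δ1: clk:0→1
  Δ2: g:0→1
  (2Δ to stable)

no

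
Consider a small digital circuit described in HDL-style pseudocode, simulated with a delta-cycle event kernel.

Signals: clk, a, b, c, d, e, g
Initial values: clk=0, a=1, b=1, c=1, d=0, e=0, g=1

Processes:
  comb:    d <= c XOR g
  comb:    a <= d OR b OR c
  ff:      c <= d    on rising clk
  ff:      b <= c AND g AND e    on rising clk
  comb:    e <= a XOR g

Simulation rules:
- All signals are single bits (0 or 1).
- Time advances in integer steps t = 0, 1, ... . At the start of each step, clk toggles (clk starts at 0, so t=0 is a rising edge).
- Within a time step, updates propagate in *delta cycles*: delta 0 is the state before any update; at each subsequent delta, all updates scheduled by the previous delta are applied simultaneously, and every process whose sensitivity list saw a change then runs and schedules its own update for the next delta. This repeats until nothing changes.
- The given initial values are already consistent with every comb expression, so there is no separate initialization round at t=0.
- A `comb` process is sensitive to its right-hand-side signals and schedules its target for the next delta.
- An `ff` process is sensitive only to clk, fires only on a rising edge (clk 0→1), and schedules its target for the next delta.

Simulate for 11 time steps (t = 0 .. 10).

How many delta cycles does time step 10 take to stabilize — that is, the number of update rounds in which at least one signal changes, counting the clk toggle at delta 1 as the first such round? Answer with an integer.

3

[bits: clk,b,a,e,g,c,d]
t=0: Δ0=0110110 Δ1=1110110 Δ2=1010100 Δ3=1000101 Δ4=1011101 Δ5=1010101 | 5Δ
t=1: Δ0=1010101 Δ1=0010101 | 1Δ
t=2: Δ0=0010101 Δ1=1010101 Δ2=1010111 Δ3=1010110 | 3Δ
t=3: Δ0=1010110 Δ1=0010110 | 1Δ
t=4: Δ0=0010110 Δ1=1010110 Δ2=1010100 Δ3=1000101 Δ4=1011101 Δ5=1010101 | 5Δ
t=5: Δ0=1010101 Δ1=0010101 | 1Δ
t=6: Δ0=0010101 Δ1=1010101 Δ2=1010111 Δ3=1010110 | 3Δ
t=7: Δ0=1010110 Δ1=0010110 | 1Δ
t=8: Δ0=0010110 Δ1=1010110 Δ2=1010100 Δ3=1000101 Δ4=1011101 Δ5=1010101 | 5Δ
t=9: Δ0=1010101 Δ1=0010101 | 1Δ
t=10: Δ0=0010101 Δ1=1010101 Δ2=1010111 Δ3=1010110 | 3Δ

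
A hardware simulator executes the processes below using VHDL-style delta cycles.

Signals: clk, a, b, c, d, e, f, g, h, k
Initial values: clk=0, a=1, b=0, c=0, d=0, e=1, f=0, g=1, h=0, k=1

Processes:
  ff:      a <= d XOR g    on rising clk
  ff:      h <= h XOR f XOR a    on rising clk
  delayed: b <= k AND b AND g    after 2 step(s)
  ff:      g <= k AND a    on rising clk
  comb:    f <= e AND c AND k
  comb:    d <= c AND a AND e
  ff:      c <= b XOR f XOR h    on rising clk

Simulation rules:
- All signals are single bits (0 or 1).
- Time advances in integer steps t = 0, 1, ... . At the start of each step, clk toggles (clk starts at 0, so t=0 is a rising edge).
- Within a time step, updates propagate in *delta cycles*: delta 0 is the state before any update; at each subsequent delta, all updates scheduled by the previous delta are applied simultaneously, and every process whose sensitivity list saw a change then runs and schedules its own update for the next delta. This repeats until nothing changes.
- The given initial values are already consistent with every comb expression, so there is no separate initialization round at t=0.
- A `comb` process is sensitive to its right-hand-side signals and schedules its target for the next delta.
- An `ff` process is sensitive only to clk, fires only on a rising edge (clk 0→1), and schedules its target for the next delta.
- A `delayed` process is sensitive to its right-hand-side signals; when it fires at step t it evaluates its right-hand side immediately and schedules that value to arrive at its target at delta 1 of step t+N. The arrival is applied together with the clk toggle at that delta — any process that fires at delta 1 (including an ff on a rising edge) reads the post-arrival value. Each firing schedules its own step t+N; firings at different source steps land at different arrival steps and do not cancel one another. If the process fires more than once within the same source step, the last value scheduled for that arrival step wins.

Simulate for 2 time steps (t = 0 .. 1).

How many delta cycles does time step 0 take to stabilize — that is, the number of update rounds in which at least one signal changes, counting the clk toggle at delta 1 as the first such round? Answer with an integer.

2

[bits: h,c,a,d,b,clk,k,e,f,g]
t=0: Δ0=0010001101 Δ1=0010011101 Δ2=1010011101 | 2Δ
t=1: Δ0=1010011101 Δ1=1010001101 | 1Δ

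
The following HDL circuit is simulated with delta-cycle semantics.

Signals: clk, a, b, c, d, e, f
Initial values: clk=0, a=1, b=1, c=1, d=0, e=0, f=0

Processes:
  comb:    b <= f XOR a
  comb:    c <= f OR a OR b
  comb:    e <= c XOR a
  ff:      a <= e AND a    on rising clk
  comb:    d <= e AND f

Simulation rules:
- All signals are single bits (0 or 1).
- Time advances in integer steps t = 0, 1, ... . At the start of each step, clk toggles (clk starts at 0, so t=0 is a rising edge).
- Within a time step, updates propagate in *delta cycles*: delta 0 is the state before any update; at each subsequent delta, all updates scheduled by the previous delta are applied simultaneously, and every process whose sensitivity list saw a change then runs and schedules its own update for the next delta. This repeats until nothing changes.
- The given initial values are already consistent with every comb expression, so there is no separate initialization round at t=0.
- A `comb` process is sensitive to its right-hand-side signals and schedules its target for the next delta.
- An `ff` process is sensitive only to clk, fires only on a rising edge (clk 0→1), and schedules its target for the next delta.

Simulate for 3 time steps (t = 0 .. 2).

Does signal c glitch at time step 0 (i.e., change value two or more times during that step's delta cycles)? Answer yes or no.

t=0 Δ0: b=1 e=0 f=0 a=1 clk=0 c=1 d=0
  Δ1: clk:0→1
  Δ2: a:1→0
  Δ3: b:1→0, e:0→1
  Δ4: c:1→0
  Δ5: e:1→0
  (5Δ to stable)
t=1 Δ0: b=0 e=0 f=0 a=0 clk=1 c=0 d=0
  Δ1: clk:1→0
  (1Δ to stable)
t=2 Δ0: b=0 e=0 f=0 a=0 clk=0 c=0 d=0
  Δ1: clk:0→1
  (1Δ to stable)

no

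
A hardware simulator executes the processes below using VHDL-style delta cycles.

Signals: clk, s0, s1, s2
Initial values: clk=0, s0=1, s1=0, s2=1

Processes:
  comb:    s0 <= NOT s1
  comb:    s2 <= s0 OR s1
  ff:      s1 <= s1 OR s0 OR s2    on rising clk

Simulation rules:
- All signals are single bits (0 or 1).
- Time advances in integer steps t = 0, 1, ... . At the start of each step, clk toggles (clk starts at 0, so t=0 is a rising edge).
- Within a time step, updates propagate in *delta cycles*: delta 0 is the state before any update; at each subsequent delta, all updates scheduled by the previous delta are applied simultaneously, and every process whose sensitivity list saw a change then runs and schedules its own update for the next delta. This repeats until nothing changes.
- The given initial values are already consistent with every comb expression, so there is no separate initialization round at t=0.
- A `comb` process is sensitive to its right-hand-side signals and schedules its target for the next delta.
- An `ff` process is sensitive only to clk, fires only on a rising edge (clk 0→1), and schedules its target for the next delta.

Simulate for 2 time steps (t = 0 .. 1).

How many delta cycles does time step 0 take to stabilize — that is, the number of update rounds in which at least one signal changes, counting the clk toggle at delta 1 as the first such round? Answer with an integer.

t0.Δ0 s0=1 s1=0 clk=0 s2=1
t0.Δ1 s0=1 s1=0 clk=1 s2=1
t0.Δ2 s0=1 s1=1 clk=1 s2=1
t0.Δ3 s0=0 s1=1 clk=1 s2=1
t1.Δ0 s0=0 s1=1 clk=1 s2=1
t1.Δ1 s0=0 s1=1 clk=0 s2=1

3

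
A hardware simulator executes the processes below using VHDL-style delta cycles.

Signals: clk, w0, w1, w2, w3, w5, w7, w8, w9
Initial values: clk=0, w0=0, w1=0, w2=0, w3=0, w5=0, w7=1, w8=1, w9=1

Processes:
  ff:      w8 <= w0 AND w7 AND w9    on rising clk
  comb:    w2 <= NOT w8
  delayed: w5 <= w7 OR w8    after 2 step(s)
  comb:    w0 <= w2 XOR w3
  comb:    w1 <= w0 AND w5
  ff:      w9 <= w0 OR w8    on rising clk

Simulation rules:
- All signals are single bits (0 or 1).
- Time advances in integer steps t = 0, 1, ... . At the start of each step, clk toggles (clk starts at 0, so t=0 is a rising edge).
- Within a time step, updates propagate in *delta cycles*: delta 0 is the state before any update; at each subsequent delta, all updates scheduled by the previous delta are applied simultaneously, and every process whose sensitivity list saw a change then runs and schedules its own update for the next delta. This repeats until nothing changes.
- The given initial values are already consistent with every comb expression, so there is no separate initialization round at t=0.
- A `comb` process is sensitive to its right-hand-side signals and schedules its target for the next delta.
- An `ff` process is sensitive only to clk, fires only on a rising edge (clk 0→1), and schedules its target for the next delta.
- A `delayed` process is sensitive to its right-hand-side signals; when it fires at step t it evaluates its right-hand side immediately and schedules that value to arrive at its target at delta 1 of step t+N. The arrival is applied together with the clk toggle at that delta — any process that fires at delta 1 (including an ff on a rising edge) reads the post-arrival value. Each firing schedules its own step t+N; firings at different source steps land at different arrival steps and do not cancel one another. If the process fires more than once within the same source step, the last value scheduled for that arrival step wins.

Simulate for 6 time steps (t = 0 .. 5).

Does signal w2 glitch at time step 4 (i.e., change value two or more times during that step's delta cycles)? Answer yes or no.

no

t0.Δ0 w7=1 w8=1 clk=0 w5=0 w9=1 w0=0 w2=0 w3=0 w1=0
t0.Δ1 w7=1 w8=1 clk=1 w5=0 w9=1 w0=0 w2=0 w3=0 w1=0
t0.Δ2 w7=1 w8=0 clk=1 w5=0 w9=1 w0=0 w2=0 w3=0 w1=0
t0.Δ3 w7=1 w8=0 clk=1 w5=0 w9=1 w0=0 w2=1 w3=0 w1=0
t0.Δ4 w7=1 w8=0 clk=1 w5=0 w9=1 w0=1 w2=1 w3=0 w1=0
t1.Δ0 w7=1 w8=0 clk=1 w5=0 w9=1 w0=1 w2=1 w3=0 w1=0
t1.Δ1 w7=1 w8=0 clk=0 w5=0 w9=1 w0=1 w2=1 w3=0 w1=0
t2.Δ0 w7=1 w8=0 clk=0 w5=0 w9=1 w0=1 w2=1 w3=0 w1=0
t2.Δ1 w7=1 w8=0 clk=1 w5=1 w9=1 w0=1 w2=1 w3=0 w1=0
t2.Δ2 w7=1 w8=1 clk=1 w5=1 w9=1 w0=1 w2=1 w3=0 w1=1
t2.Δ3 w7=1 w8=1 clk=1 w5=1 w9=1 w0=1 w2=0 w3=0 w1=1
t2.Δ4 w7=1 w8=1 clk=1 w5=1 w9=1 w0=0 w2=0 w3=0 w1=1
t2.Δ5 w7=1 w8=1 clk=1 w5=1 w9=1 w0=0 w2=0 w3=0 w1=0
t3.Δ0 w7=1 w8=1 clk=1 w5=1 w9=1 w0=0 w2=0 w3=0 w1=0
t3.Δ1 w7=1 w8=1 clk=0 w5=1 w9=1 w0=0 w2=0 w3=0 w1=0
t4.Δ0 w7=1 w8=1 clk=0 w5=1 w9=1 w0=0 w2=0 w3=0 w1=0
t4.Δ1 w7=1 w8=1 clk=1 w5=1 w9=1 w0=0 w2=0 w3=0 w1=0
t4.Δ2 w7=1 w8=0 clk=1 w5=1 w9=1 w0=0 w2=0 w3=0 w1=0
t4.Δ3 w7=1 w8=0 clk=1 w5=1 w9=1 w0=0 w2=1 w3=0 w1=0
t4.Δ4 w7=1 w8=0 clk=1 w5=1 w9=1 w0=1 w2=1 w3=0 w1=0
t4.Δ5 w7=1 w8=0 clk=1 w5=1 w9=1 w0=1 w2=1 w3=0 w1=1
t5.Δ0 w7=1 w8=0 clk=1 w5=1 w9=1 w0=1 w2=1 w3=0 w1=1
t5.Δ1 w7=1 w8=0 clk=0 w5=1 w9=1 w0=1 w2=1 w3=0 w1=1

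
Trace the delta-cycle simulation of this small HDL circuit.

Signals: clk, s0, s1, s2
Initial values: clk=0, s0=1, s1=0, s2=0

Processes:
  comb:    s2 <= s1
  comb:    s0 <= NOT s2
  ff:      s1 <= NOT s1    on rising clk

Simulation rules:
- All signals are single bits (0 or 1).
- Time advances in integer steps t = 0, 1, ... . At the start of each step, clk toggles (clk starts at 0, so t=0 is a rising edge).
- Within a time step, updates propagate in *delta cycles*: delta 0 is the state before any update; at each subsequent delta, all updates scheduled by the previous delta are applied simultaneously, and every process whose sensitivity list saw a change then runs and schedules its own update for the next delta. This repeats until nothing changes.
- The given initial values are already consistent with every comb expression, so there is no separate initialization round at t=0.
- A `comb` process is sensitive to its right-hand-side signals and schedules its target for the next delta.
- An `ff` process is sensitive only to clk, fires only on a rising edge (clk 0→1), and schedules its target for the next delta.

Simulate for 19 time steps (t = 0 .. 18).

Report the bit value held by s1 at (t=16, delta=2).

1

t=0 Δ0: s1=0 s2=0 s0=1 clk=0
  Δ1: clk:0→1
  Δ2: s1:0→1
  Δ3: s2:0→1
  Δ4: s0:1→0
  (4Δ to stable)
t=1 Δ0: s1=1 s2=1 s0=0 clk=1
  Δ1: clk:1→0
  (1Δ to stable)
t=2 Δ0: s1=1 s2=1 s0=0 clk=0
  Δ1: clk:0→1
  Δ2: s1:1→0
  Δ3: s2:1→0
  Δ4: s0:0→1
  (4Δ to stable)
t=3 Δ0: s1=0 s2=0 s0=1 clk=1
  Δ1: clk:1→0
  (1Δ to stable)
t=4 Δ0: s1=0 s2=0 s0=1 clk=0
  Δ1: clk:0→1
  Δ2: s1:0→1
  Δ3: s2:0→1
  Δ4: s0:1→0
  (4Δ to stable)
t=5 Δ0: s1=1 s2=1 s0=0 clk=1
  Δ1: clk:1→0
  (1Δ to stable)
t=6 Δ0: s1=1 s2=1 s0=0 clk=0
  Δ1: clk:0→1
  Δ2: s1:1→0
  Δ3: s2:1→0
  Δ4: s0:0→1
  (4Δ to stable)
t=7 Δ0: s1=0 s2=0 s0=1 clk=1
  Δ1: clk:1→0
  (1Δ to stable)
t=8 Δ0: s1=0 s2=0 s0=1 clk=0
  Δ1: clk:0→1
  Δ2: s1:0→1
  Δ3: s2:0→1
  Δ4: s0:1→0
  (4Δ to stable)
t=9 Δ0: s1=1 s2=1 s0=0 clk=1
  Δ1: clk:1→0
  (1Δ to stable)
t=10 Δ0: s1=1 s2=1 s0=0 clk=0
  Δ1: clk:0→1
  Δ2: s1:1→0
  Δ3: s2:1→0
  Δ4: s0:0→1
  (4Δ to stable)
t=11 Δ0: s1=0 s2=0 s0=1 clk=1
  Δ1: clk:1→0
  (1Δ to stable)
t=12 Δ0: s1=0 s2=0 s0=1 clk=0
  Δ1: clk:0→1
  Δ2: s1:0→1
  Δ3: s2:0→1
  Δ4: s0:1→0
  (4Δ to stable)
t=13 Δ0: s1=1 s2=1 s0=0 clk=1
  Δ1: clk:1→0
  (1Δ to stable)
t=14 Δ0: s1=1 s2=1 s0=0 clk=0
  Δ1: clk:0→1
  Δ2: s1:1→0
  Δ3: s2:1→0
  Δ4: s0:0→1
  (4Δ to stable)
t=15 Δ0: s1=0 s2=0 s0=1 clk=1
  Δ1: clk:1→0
  (1Δ to stable)
t=16 Δ0: s1=0 s2=0 s0=1 clk=0
  Δ1: clk:0→1
  Δ2: s1:0→1
  Δ3: s2:0→1
  Δ4: s0:1→0
  (4Δ to stable)
t=17 Δ0: s1=1 s2=1 s0=0 clk=1
  Δ1: clk:1→0
  (1Δ to stable)
t=18 Δ0: s1=1 s2=1 s0=0 clk=0
  Δ1: clk:0→1
  Δ2: s1:1→0
  Δ3: s2:1→0
  Δ4: s0:0→1
  (4Δ to stable)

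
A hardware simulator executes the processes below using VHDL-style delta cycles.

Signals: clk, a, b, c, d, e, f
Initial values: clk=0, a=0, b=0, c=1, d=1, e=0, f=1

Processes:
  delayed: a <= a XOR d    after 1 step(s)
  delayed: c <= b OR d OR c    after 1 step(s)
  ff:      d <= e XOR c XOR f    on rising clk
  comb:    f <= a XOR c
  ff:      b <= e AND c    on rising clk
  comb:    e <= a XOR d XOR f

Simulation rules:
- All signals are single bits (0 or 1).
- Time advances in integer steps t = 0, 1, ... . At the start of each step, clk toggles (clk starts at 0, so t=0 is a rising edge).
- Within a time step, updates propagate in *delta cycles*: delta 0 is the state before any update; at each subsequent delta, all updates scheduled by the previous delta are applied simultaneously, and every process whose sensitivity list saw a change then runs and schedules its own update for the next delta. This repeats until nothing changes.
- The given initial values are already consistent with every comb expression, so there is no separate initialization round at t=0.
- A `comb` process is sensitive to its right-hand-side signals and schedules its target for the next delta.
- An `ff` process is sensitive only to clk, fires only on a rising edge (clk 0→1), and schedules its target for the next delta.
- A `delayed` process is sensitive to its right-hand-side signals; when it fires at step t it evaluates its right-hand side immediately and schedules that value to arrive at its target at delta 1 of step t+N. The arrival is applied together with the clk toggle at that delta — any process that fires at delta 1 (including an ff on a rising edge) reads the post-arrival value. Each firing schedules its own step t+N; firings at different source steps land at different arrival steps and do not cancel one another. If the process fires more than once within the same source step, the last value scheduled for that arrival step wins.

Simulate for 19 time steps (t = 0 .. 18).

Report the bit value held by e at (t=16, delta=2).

[bits: f,d,e,a,c,clk,b]
t=0: Δ0=1100100 Δ1=1100110 Δ2=1000110 Δ3=1010110 | 3Δ
t=1: Δ0=1010110 Δ1=1010100 | 1Δ
t=2: Δ0=1010100 Δ1=1010110 Δ2=1110111 Δ3=1100111 | 3Δ
t=3: Δ0=1100111 Δ1=1101101 Δ2=0111101 Δ3=0101101 | 3Δ
t=4: Δ0=0101101 Δ1=0100111 Δ2=1110110 Δ3=1100110 | 3Δ
t=5: Δ0=1100110 Δ1=1101100 Δ2=0111100 Δ3=0101100 | 3Δ
t=6: Δ0=0101100 Δ1=0100110 Δ2=1110110 Δ3=1100110 | 3Δ
t=7: Δ0=1100110 Δ1=1101100 Δ2=0111100 Δ3=0101100 | 3Δ
t=8: Δ0=0101100 Δ1=0100110 Δ2=1110110 Δ3=1100110 | 3Δ
t=9: Δ0=1100110 Δ1=1101100 Δ2=0111100 Δ3=0101100 | 3Δ
t=10: Δ0=0101100 Δ1=0100110 Δ2=1110110 Δ3=1100110 | 3Δ
t=11: Δ0=1100110 Δ1=1101100 Δ2=0111100 Δ3=0101100 | 3Δ
t=12: Δ0=0101100 Δ1=0100110 Δ2=1110110 Δ3=1100110 | 3Δ
t=13: Δ0=1100110 Δ1=1101100 Δ2=0111100 Δ3=0101100 | 3Δ
t=14: Δ0=0101100 Δ1=0100110 Δ2=1110110 Δ3=1100110 | 3Δ
t=15: Δ0=1100110 Δ1=1101100 Δ2=0111100 Δ3=0101100 | 3Δ
t=16: Δ0=0101100 Δ1=0100110 Δ2=1110110 Δ3=1100110 | 3Δ
t=17: Δ0=1100110 Δ1=1101100 Δ2=0111100 Δ3=0101100 | 3Δ
t=18: Δ0=0101100 Δ1=0100110 Δ2=1110110 Δ3=1100110 | 3Δ

1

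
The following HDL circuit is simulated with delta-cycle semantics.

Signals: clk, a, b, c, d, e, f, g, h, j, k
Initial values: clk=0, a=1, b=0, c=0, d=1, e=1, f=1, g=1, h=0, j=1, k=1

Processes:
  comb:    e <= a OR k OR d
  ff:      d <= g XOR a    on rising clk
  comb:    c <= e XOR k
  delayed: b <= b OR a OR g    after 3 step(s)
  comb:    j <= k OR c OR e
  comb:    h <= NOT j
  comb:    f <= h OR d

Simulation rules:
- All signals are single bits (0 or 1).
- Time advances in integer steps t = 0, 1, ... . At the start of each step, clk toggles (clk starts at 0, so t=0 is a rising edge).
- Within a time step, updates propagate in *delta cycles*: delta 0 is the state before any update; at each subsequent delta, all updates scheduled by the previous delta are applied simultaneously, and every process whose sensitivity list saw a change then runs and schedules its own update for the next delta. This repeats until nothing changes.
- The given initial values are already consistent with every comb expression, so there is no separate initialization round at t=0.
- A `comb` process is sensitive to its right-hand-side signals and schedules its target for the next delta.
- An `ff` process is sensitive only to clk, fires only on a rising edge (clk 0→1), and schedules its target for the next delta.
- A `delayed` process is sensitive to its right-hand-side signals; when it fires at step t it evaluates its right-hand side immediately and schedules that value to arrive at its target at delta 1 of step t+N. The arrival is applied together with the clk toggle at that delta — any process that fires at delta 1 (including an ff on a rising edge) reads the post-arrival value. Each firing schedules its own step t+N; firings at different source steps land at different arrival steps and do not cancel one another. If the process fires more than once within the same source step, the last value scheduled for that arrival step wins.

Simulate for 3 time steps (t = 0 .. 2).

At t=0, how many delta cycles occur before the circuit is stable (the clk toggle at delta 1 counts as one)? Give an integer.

3

[bits: d,f,e,c,g,b,k,h,j,clk,a]
t=0: Δ0=11101010101 Δ1=11101010111 Δ2=01101010111 Δ3=00101010111 | 3Δ
t=1: Δ0=00101010111 Δ1=00101010101 | 1Δ
t=2: Δ0=00101010101 Δ1=00101010111 | 1Δ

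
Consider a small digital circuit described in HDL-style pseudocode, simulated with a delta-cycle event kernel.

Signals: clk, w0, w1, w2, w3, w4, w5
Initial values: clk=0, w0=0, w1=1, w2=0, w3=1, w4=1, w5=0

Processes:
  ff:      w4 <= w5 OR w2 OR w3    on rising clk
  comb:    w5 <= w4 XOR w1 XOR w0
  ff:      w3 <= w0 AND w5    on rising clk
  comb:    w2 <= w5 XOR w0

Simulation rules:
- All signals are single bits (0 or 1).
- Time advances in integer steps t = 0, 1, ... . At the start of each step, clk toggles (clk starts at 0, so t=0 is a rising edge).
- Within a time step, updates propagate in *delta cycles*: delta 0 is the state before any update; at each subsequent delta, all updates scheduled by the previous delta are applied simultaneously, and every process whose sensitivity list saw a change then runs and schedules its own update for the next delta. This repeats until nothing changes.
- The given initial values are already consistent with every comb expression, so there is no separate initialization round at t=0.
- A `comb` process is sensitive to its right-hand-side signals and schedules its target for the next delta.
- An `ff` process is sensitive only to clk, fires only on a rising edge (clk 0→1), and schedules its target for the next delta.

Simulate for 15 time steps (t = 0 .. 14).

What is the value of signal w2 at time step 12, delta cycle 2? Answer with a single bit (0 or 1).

1

[bits: w1,w3,w4,w5,w0,clk,w2]
t=0: Δ0=1110000 Δ1=1110010 Δ2=1010010 | 2Δ
t=1: Δ0=1010010 Δ1=1010000 | 1Δ
t=2: Δ0=1010000 Δ1=1010010 Δ2=1000010 Δ3=1001010 Δ4=1001011 | 4Δ
t=3: Δ0=1001011 Δ1=1001001 | 1Δ
t=4: Δ0=1001001 Δ1=1001011 Δ2=1011011 Δ3=1010011 Δ4=1010010 | 4Δ
t=5: Δ0=1010010 Δ1=1010000 | 1Δ
t=6: Δ0=1010000 Δ1=1010010 Δ2=1000010 Δ3=1001010 Δ4=1001011 | 4Δ
t=7: Δ0=1001011 Δ1=1001001 | 1Δ
t=8: Δ0=1001001 Δ1=1001011 Δ2=1011011 Δ3=1010011 Δ4=1010010 | 4Δ
t=9: Δ0=1010010 Δ1=1010000 | 1Δ
t=10: Δ0=1010000 Δ1=1010010 Δ2=1000010 Δ3=1001010 Δ4=1001011 | 4Δ
t=11: Δ0=1001011 Δ1=1001001 | 1Δ
t=12: Δ0=1001001 Δ1=1001011 Δ2=1011011 Δ3=1010011 Δ4=1010010 | 4Δ
t=13: Δ0=1010010 Δ1=1010000 | 1Δ
t=14: Δ0=1010000 Δ1=1010010 Δ2=1000010 Δ3=1001010 Δ4=1001011 | 4Δ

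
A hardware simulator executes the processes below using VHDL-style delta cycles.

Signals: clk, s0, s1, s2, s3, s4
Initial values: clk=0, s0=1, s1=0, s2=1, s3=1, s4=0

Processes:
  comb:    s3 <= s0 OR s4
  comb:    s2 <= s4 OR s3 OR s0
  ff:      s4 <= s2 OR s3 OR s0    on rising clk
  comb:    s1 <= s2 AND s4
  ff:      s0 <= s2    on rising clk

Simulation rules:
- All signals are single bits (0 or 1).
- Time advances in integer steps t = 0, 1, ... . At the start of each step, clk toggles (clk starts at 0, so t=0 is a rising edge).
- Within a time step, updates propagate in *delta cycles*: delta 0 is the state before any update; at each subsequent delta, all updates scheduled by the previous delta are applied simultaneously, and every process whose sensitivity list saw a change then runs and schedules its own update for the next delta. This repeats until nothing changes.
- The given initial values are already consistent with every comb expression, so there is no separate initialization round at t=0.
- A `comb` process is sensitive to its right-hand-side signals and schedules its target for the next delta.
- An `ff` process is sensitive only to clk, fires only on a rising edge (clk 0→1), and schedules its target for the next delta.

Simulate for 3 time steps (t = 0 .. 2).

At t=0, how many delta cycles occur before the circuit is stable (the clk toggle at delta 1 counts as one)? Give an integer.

3

t=0 Δ0: s1=0 s0=1 s2=1 clk=0 s3=1 s4=0
  Δ1: clk:0→1
  Δ2: s4:0→1
  Δ3: s1:0→1
  (3Δ to stable)
t=1 Δ0: s1=1 s0=1 s2=1 clk=1 s3=1 s4=1
  Δ1: clk:1→0
  (1Δ to stable)
t=2 Δ0: s1=1 s0=1 s2=1 clk=0 s3=1 s4=1
  Δ1: clk:0→1
  (1Δ to stable)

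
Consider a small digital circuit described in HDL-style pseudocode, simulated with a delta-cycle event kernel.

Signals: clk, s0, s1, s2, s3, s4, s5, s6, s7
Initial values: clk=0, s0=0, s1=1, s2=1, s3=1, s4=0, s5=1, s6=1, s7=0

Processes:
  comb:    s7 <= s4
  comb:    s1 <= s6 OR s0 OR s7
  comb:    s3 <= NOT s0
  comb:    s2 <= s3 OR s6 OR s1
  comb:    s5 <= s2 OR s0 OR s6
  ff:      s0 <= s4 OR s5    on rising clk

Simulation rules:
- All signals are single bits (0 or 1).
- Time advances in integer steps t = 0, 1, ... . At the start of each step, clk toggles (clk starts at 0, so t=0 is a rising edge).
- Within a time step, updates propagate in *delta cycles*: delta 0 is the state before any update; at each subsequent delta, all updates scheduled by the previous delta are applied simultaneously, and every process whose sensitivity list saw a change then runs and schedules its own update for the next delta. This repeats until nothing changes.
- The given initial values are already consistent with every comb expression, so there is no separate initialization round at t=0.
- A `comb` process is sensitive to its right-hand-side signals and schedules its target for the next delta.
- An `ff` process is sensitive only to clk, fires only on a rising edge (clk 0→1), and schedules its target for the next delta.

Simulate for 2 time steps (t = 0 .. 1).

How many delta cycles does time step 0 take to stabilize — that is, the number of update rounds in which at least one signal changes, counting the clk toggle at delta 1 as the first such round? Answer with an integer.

[bits: s2,s0,s3,s5,s1,s6,clk,s7,s4]
t=0: Δ0=101111000 Δ1=101111100 Δ2=111111100 Δ3=110111100 | 3Δ
t=1: Δ0=110111100 Δ1=110111000 | 1Δ

3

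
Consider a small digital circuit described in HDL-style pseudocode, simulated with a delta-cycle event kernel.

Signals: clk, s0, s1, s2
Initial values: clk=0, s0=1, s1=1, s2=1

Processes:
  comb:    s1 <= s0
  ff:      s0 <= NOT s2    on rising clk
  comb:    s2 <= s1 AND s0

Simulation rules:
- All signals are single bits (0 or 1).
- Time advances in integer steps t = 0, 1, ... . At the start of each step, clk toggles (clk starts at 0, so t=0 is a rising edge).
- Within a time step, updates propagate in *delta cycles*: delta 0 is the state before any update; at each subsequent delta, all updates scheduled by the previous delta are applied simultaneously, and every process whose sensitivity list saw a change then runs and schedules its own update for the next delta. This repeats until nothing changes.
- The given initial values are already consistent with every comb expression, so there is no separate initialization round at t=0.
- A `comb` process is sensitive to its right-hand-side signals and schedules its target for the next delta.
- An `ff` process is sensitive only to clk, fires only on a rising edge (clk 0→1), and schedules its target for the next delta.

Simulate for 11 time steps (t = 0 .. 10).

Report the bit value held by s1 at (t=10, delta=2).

t0.Δ0 s0=1 clk=0 s2=1 s1=1
t0.Δ1 s0=1 clk=1 s2=1 s1=1
t0.Δ2 s0=0 clk=1 s2=1 s1=1
t0.Δ3 s0=0 clk=1 s2=0 s1=0
t1.Δ0 s0=0 clk=1 s2=0 s1=0
t1.Δ1 s0=0 clk=0 s2=0 s1=0
t2.Δ0 s0=0 clk=0 s2=0 s1=0
t2.Δ1 s0=0 clk=1 s2=0 s1=0
t2.Δ2 s0=1 clk=1 s2=0 s1=0
t2.Δ3 s0=1 clk=1 s2=0 s1=1
t2.Δ4 s0=1 clk=1 s2=1 s1=1
t3.Δ0 s0=1 clk=1 s2=1 s1=1
t3.Δ1 s0=1 clk=0 s2=1 s1=1
t4.Δ0 s0=1 clk=0 s2=1 s1=1
t4.Δ1 s0=1 clk=1 s2=1 s1=1
t4.Δ2 s0=0 clk=1 s2=1 s1=1
t4.Δ3 s0=0 clk=1 s2=0 s1=0
t5.Δ0 s0=0 clk=1 s2=0 s1=0
t5.Δ1 s0=0 clk=0 s2=0 s1=0
t6.Δ0 s0=0 clk=0 s2=0 s1=0
t6.Δ1 s0=0 clk=1 s2=0 s1=0
t6.Δ2 s0=1 clk=1 s2=0 s1=0
t6.Δ3 s0=1 clk=1 s2=0 s1=1
t6.Δ4 s0=1 clk=1 s2=1 s1=1
t7.Δ0 s0=1 clk=1 s2=1 s1=1
t7.Δ1 s0=1 clk=0 s2=1 s1=1
t8.Δ0 s0=1 clk=0 s2=1 s1=1
t8.Δ1 s0=1 clk=1 s2=1 s1=1
t8.Δ2 s0=0 clk=1 s2=1 s1=1
t8.Δ3 s0=0 clk=1 s2=0 s1=0
t9.Δ0 s0=0 clk=1 s2=0 s1=0
t9.Δ1 s0=0 clk=0 s2=0 s1=0
t10.Δ0 s0=0 clk=0 s2=0 s1=0
t10.Δ1 s0=0 clk=1 s2=0 s1=0
t10.Δ2 s0=1 clk=1 s2=0 s1=0
t10.Δ3 s0=1 clk=1 s2=0 s1=1
t10.Δ4 s0=1 clk=1 s2=1 s1=1

0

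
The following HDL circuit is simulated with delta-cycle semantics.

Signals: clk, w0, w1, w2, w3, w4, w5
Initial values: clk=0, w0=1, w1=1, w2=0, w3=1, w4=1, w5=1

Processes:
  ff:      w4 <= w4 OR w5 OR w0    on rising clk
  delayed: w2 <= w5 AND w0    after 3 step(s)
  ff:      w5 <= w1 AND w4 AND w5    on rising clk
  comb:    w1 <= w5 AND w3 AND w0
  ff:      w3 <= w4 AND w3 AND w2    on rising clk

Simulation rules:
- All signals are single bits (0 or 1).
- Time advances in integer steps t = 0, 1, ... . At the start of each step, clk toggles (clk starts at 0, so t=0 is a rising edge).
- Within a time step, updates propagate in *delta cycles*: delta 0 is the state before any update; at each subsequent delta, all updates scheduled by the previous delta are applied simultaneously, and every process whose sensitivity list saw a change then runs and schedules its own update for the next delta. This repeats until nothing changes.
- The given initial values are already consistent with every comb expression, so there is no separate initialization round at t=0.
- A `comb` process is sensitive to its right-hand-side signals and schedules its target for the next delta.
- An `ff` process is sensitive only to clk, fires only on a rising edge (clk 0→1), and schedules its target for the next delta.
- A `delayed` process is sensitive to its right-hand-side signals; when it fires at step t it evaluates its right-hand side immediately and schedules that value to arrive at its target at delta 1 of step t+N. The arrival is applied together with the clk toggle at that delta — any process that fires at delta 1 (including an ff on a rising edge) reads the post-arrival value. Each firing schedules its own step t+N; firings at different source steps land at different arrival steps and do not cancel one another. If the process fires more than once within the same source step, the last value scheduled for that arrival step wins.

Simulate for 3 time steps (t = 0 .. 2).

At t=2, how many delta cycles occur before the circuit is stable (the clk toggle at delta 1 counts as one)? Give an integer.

2

t=0 Δ0: w2=0 w1=1 w5=1 w4=1 w0=1 clk=0 w3=1
  Δ1: clk:0→1
  Δ2: w3:1→0
  Δ3: w1:1→0
  (3Δ to stable)
t=1 Δ0: w2=0 w1=0 w5=1 w4=1 w0=1 clk=1 w3=0
  Δ1: clk:1→0
  (1Δ to stable)
t=2 Δ0: w2=0 w1=0 w5=1 w4=1 w0=1 clk=0 w3=0
  Δ1: clk:0→1
  Δ2: w5:1→0
  (2Δ to stable)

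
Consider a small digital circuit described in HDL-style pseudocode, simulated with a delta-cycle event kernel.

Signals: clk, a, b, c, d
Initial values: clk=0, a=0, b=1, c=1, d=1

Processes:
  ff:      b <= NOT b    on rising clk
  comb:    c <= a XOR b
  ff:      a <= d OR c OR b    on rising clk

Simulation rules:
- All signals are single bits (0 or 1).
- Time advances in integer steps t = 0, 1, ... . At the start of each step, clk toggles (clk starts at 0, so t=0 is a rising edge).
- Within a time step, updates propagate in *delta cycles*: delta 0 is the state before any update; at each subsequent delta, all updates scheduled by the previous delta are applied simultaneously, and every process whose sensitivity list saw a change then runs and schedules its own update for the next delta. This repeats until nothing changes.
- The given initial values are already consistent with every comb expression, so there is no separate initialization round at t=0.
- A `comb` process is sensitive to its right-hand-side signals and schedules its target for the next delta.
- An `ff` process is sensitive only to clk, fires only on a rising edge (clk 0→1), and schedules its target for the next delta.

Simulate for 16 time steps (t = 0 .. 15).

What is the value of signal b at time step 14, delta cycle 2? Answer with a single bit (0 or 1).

t0.Δ0 d=1 a=0 c=1 b=1 clk=0
t0.Δ1 d=1 a=0 c=1 b=1 clk=1
t0.Δ2 d=1 a=1 c=1 b=0 clk=1
t1.Δ0 d=1 a=1 c=1 b=0 clk=1
t1.Δ1 d=1 a=1 c=1 b=0 clk=0
t2.Δ0 d=1 a=1 c=1 b=0 clk=0
t2.Δ1 d=1 a=1 c=1 b=0 clk=1
t2.Δ2 d=1 a=1 c=1 b=1 clk=1
t2.Δ3 d=1 a=1 c=0 b=1 clk=1
t3.Δ0 d=1 a=1 c=0 b=1 clk=1
t3.Δ1 d=1 a=1 c=0 b=1 clk=0
t4.Δ0 d=1 a=1 c=0 b=1 clk=0
t4.Δ1 d=1 a=1 c=0 b=1 clk=1
t4.Δ2 d=1 a=1 c=0 b=0 clk=1
t4.Δ3 d=1 a=1 c=1 b=0 clk=1
t5.Δ0 d=1 a=1 c=1 b=0 clk=1
t5.Δ1 d=1 a=1 c=1 b=0 clk=0
t6.Δ0 d=1 a=1 c=1 b=0 clk=0
t6.Δ1 d=1 a=1 c=1 b=0 clk=1
t6.Δ2 d=1 a=1 c=1 b=1 clk=1
t6.Δ3 d=1 a=1 c=0 b=1 clk=1
t7.Δ0 d=1 a=1 c=0 b=1 clk=1
t7.Δ1 d=1 a=1 c=0 b=1 clk=0
t8.Δ0 d=1 a=1 c=0 b=1 clk=0
t8.Δ1 d=1 a=1 c=0 b=1 clk=1
t8.Δ2 d=1 a=1 c=0 b=0 clk=1
t8.Δ3 d=1 a=1 c=1 b=0 clk=1
t9.Δ0 d=1 a=1 c=1 b=0 clk=1
t9.Δ1 d=1 a=1 c=1 b=0 clk=0
t10.Δ0 d=1 a=1 c=1 b=0 clk=0
t10.Δ1 d=1 a=1 c=1 b=0 clk=1
t10.Δ2 d=1 a=1 c=1 b=1 clk=1
t10.Δ3 d=1 a=1 c=0 b=1 clk=1
t11.Δ0 d=1 a=1 c=0 b=1 clk=1
t11.Δ1 d=1 a=1 c=0 b=1 clk=0
t12.Δ0 d=1 a=1 c=0 b=1 clk=0
t12.Δ1 d=1 a=1 c=0 b=1 clk=1
t12.Δ2 d=1 a=1 c=0 b=0 clk=1
t12.Δ3 d=1 a=1 c=1 b=0 clk=1
t13.Δ0 d=1 a=1 c=1 b=0 clk=1
t13.Δ1 d=1 a=1 c=1 b=0 clk=0
t14.Δ0 d=1 a=1 c=1 b=0 clk=0
t14.Δ1 d=1 a=1 c=1 b=0 clk=1
t14.Δ2 d=1 a=1 c=1 b=1 clk=1
t14.Δ3 d=1 a=1 c=0 b=1 clk=1
t15.Δ0 d=1 a=1 c=0 b=1 clk=1
t15.Δ1 d=1 a=1 c=0 b=1 clk=0

1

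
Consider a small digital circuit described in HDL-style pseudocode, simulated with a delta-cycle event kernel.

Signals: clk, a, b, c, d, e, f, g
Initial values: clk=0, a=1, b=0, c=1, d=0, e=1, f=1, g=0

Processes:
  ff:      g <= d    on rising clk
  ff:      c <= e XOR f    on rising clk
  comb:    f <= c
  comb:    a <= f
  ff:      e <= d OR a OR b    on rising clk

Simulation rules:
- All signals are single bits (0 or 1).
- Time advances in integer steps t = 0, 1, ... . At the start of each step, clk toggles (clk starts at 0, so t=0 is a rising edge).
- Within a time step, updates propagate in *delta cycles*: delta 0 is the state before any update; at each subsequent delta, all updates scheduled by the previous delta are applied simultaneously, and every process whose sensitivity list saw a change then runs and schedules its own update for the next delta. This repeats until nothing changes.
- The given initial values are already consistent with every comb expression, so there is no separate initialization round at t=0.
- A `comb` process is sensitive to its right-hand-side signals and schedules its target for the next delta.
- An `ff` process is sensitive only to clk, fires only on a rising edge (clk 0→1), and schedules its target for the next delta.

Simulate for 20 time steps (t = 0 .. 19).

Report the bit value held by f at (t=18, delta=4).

0

t=0 Δ0: e=1 f=1 b=0 c=1 g=0 a=1 clk=0 d=0
  Δ1: clk:0→1
  Δ2: c:1→0
  Δ3: f:1→0
  Δ4: a:1→0
  (4Δ to stable)
t=1 Δ0: e=1 f=0 b=0 c=0 g=0 a=0 clk=1 d=0
  Δ1: clk:1→0
  (1Δ to stable)
t=2 Δ0: e=1 f=0 b=0 c=0 g=0 a=0 clk=0 d=0
  Δ1: clk:0→1
  Δ2: e:1→0, c:0→1
  Δ3: f:0→1
  Δ4: a:0→1
  (4Δ to stable)
t=3 Δ0: e=0 f=1 b=0 c=1 g=0 a=1 clk=1 d=0
  Δ1: clk:1→0
  (1Δ to stable)
t=4 Δ0: e=0 f=1 b=0 c=1 g=0 a=1 clk=0 d=0
  Δ1: clk:0→1
  Δ2: e:0→1
  (2Δ to stable)
t=5 Δ0: e=1 f=1 b=0 c=1 g=0 a=1 clk=1 d=0
  Δ1: clk:1→0
  (1Δ to stable)
t=6 Δ0: e=1 f=1 b=0 c=1 g=0 a=1 clk=0 d=0
  Δ1: clk:0→1
  Δ2: c:1→0
  Δ3: f:1→0
  Δ4: a:1→0
  (4Δ to stable)
t=7 Δ0: e=1 f=0 b=0 c=0 g=0 a=0 clk=1 d=0
  Δ1: clk:1→0
  (1Δ to stable)
t=8 Δ0: e=1 f=0 b=0 c=0 g=0 a=0 clk=0 d=0
  Δ1: clk:0→1
  Δ2: e:1→0, c:0→1
  Δ3: f:0→1
  Δ4: a:0→1
  (4Δ to stable)
t=9 Δ0: e=0 f=1 b=0 c=1 g=0 a=1 clk=1 d=0
  Δ1: clk:1→0
  (1Δ to stable)
t=10 Δ0: e=0 f=1 b=0 c=1 g=0 a=1 clk=0 d=0
  Δ1: clk:0→1
  Δ2: e:0→1
  (2Δ to stable)
t=11 Δ0: e=1 f=1 b=0 c=1 g=0 a=1 clk=1 d=0
  Δ1: clk:1→0
  (1Δ to stable)
t=12 Δ0: e=1 f=1 b=0 c=1 g=0 a=1 clk=0 d=0
  Δ1: clk:0→1
  Δ2: c:1→0
  Δ3: f:1→0
  Δ4: a:1→0
  (4Δ to stable)
t=13 Δ0: e=1 f=0 b=0 c=0 g=0 a=0 clk=1 d=0
  Δ1: clk:1→0
  (1Δ to stable)
t=14 Δ0: e=1 f=0 b=0 c=0 g=0 a=0 clk=0 d=0
  Δ1: clk:0→1
  Δ2: e:1→0, c:0→1
  Δ3: f:0→1
  Δ4: a:0→1
  (4Δ to stable)
t=15 Δ0: e=0 f=1 b=0 c=1 g=0 a=1 clk=1 d=0
  Δ1: clk:1→0
  (1Δ to stable)
t=16 Δ0: e=0 f=1 b=0 c=1 g=0 a=1 clk=0 d=0
  Δ1: clk:0→1
  Δ2: e:0→1
  (2Δ to stable)
t=17 Δ0: e=1 f=1 b=0 c=1 g=0 a=1 clk=1 d=0
  Δ1: clk:1→0
  (1Δ to stable)
t=18 Δ0: e=1 f=1 b=0 c=1 g=0 a=1 clk=0 d=0
  Δ1: clk:0→1
  Δ2: c:1→0
  Δ3: f:1→0
  Δ4: a:1→0
  (4Δ to stable)
t=19 Δ0: e=1 f=0 b=0 c=0 g=0 a=0 clk=1 d=0
  Δ1: clk:1→0
  (1Δ to stable)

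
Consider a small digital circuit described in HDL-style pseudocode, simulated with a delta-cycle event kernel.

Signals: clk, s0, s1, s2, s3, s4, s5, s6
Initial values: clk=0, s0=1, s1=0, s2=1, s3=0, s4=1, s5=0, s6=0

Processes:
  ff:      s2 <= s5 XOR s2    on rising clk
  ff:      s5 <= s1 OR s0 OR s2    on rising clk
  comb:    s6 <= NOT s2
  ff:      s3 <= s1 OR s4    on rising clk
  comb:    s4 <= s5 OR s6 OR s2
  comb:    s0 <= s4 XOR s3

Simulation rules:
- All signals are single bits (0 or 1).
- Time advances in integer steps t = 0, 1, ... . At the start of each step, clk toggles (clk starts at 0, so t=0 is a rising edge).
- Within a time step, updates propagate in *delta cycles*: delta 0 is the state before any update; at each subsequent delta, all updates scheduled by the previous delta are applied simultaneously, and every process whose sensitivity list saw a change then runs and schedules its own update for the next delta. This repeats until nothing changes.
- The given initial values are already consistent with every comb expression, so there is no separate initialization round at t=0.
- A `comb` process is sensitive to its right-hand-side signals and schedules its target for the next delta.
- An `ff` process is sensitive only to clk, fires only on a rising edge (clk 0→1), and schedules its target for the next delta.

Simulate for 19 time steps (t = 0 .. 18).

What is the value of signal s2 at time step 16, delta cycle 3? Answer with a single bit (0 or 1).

t0.Δ0 s3=0 s4=1 s0=1 s6=0 clk=0 s1=0 s2=1 s5=0
t0.Δ1 s3=0 s4=1 s0=1 s6=0 clk=1 s1=0 s2=1 s5=0
t0.Δ2 s3=1 s4=1 s0=1 s6=0 clk=1 s1=0 s2=1 s5=1
t0.Δ3 s3=1 s4=1 s0=0 s6=0 clk=1 s1=0 s2=1 s5=1
t1.Δ0 s3=1 s4=1 s0=0 s6=0 clk=1 s1=0 s2=1 s5=1
t1.Δ1 s3=1 s4=1 s0=0 s6=0 clk=0 s1=0 s2=1 s5=1
t2.Δ0 s3=1 s4=1 s0=0 s6=0 clk=0 s1=0 s2=1 s5=1
t2.Δ1 s3=1 s4=1 s0=0 s6=0 clk=1 s1=0 s2=1 s5=1
t2.Δ2 s3=1 s4=1 s0=0 s6=0 clk=1 s1=0 s2=0 s5=1
t2.Δ3 s3=1 s4=1 s0=0 s6=1 clk=1 s1=0 s2=0 s5=1
t3.Δ0 s3=1 s4=1 s0=0 s6=1 clk=1 s1=0 s2=0 s5=1
t3.Δ1 s3=1 s4=1 s0=0 s6=1 clk=0 s1=0 s2=0 s5=1
t4.Δ0 s3=1 s4=1 s0=0 s6=1 clk=0 s1=0 s2=0 s5=1
t4.Δ1 s3=1 s4=1 s0=0 s6=1 clk=1 s1=0 s2=0 s5=1
t4.Δ2 s3=1 s4=1 s0=0 s6=1 clk=1 s1=0 s2=1 s5=0
t4.Δ3 s3=1 s4=1 s0=0 s6=0 clk=1 s1=0 s2=1 s5=0
t5.Δ0 s3=1 s4=1 s0=0 s6=0 clk=1 s1=0 s2=1 s5=0
t5.Δ1 s3=1 s4=1 s0=0 s6=0 clk=0 s1=0 s2=1 s5=0
t6.Δ0 s3=1 s4=1 s0=0 s6=0 clk=0 s1=0 s2=1 s5=0
t6.Δ1 s3=1 s4=1 s0=0 s6=0 clk=1 s1=0 s2=1 s5=0
t6.Δ2 s3=1 s4=1 s0=0 s6=0 clk=1 s1=0 s2=1 s5=1
t7.Δ0 s3=1 s4=1 s0=0 s6=0 clk=1 s1=0 s2=1 s5=1
t7.Δ1 s3=1 s4=1 s0=0 s6=0 clk=0 s1=0 s2=1 s5=1
t8.Δ0 s3=1 s4=1 s0=0 s6=0 clk=0 s1=0 s2=1 s5=1
t8.Δ1 s3=1 s4=1 s0=0 s6=0 clk=1 s1=0 s2=1 s5=1
t8.Δ2 s3=1 s4=1 s0=0 s6=0 clk=1 s1=0 s2=0 s5=1
t8.Δ3 s3=1 s4=1 s0=0 s6=1 clk=1 s1=0 s2=0 s5=1
t9.Δ0 s3=1 s4=1 s0=0 s6=1 clk=1 s1=0 s2=0 s5=1
t9.Δ1 s3=1 s4=1 s0=0 s6=1 clk=0 s1=0 s2=0 s5=1
t10.Δ0 s3=1 s4=1 s0=0 s6=1 clk=0 s1=0 s2=0 s5=1
t10.Δ1 s3=1 s4=1 s0=0 s6=1 clk=1 s1=0 s2=0 s5=1
t10.Δ2 s3=1 s4=1 s0=0 s6=1 clk=1 s1=0 s2=1 s5=0
t10.Δ3 s3=1 s4=1 s0=0 s6=0 clk=1 s1=0 s2=1 s5=0
t11.Δ0 s3=1 s4=1 s0=0 s6=0 clk=1 s1=0 s2=1 s5=0
t11.Δ1 s3=1 s4=1 s0=0 s6=0 clk=0 s1=0 s2=1 s5=0
t12.Δ0 s3=1 s4=1 s0=0 s6=0 clk=0 s1=0 s2=1 s5=0
t12.Δ1 s3=1 s4=1 s0=0 s6=0 clk=1 s1=0 s2=1 s5=0
t12.Δ2 s3=1 s4=1 s0=0 s6=0 clk=1 s1=0 s2=1 s5=1
t13.Δ0 s3=1 s4=1 s0=0 s6=0 clk=1 s1=0 s2=1 s5=1
t13.Δ1 s3=1 s4=1 s0=0 s6=0 clk=0 s1=0 s2=1 s5=1
t14.Δ0 s3=1 s4=1 s0=0 s6=0 clk=0 s1=0 s2=1 s5=1
t14.Δ1 s3=1 s4=1 s0=0 s6=0 clk=1 s1=0 s2=1 s5=1
t14.Δ2 s3=1 s4=1 s0=0 s6=0 clk=1 s1=0 s2=0 s5=1
t14.Δ3 s3=1 s4=1 s0=0 s6=1 clk=1 s1=0 s2=0 s5=1
t15.Δ0 s3=1 s4=1 s0=0 s6=1 clk=1 s1=0 s2=0 s5=1
t15.Δ1 s3=1 s4=1 s0=0 s6=1 clk=0 s1=0 s2=0 s5=1
t16.Δ0 s3=1 s4=1 s0=0 s6=1 clk=0 s1=0 s2=0 s5=1
t16.Δ1 s3=1 s4=1 s0=0 s6=1 clk=1 s1=0 s2=0 s5=1
t16.Δ2 s3=1 s4=1 s0=0 s6=1 clk=1 s1=0 s2=1 s5=0
t16.Δ3 s3=1 s4=1 s0=0 s6=0 clk=1 s1=0 s2=1 s5=0
t17.Δ0 s3=1 s4=1 s0=0 s6=0 clk=1 s1=0 s2=1 s5=0
t17.Δ1 s3=1 s4=1 s0=0 s6=0 clk=0 s1=0 s2=1 s5=0
t18.Δ0 s3=1 s4=1 s0=0 s6=0 clk=0 s1=0 s2=1 s5=0
t18.Δ1 s3=1 s4=1 s0=0 s6=0 clk=1 s1=0 s2=1 s5=0
t18.Δ2 s3=1 s4=1 s0=0 s6=0 clk=1 s1=0 s2=1 s5=1

1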